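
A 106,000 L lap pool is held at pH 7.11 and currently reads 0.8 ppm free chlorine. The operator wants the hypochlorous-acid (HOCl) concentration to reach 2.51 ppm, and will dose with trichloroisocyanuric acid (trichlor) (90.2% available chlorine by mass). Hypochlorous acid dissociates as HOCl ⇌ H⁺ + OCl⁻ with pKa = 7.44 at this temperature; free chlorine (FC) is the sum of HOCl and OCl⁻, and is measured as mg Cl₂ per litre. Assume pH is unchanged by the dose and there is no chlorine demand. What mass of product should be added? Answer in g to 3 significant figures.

339 g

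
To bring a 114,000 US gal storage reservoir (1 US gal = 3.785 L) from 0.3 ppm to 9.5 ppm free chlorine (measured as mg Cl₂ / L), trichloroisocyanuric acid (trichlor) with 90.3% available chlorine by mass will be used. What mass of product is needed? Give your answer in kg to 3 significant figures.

4.40 kg

Volume: 114,000 US gal × 3.785 L/gal = 431,490 L.
Chlorine deficit: 9.5 − 0.3 = 9.2 ppm = 9.2 mg/L as Cl₂.
Cl₂ equivalent needed: 9.2 mg/L × 431,490 L = 3,970,000 mg = 3970 g.
Product at 90.3% available chlorine: 3970 / 0.903 = 4396 g.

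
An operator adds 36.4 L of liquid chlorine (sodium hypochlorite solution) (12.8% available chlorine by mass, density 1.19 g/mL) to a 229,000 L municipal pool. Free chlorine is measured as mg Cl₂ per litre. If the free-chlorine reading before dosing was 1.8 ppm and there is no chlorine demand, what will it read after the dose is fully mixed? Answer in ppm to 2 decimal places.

Mass of solution: 36.4 L × 1000 mL/L × 1.19 g/mL = 43,320 g.
Available chlorine delivered: 43,320 g × 0.128 = 5544 g as Cl₂.
Concentration rise: 5544 g / 229,000 L = 24.21 mg/L = 24.21 ppm.
Final FC: 1.8 + 24.21 = 26.01 ppm.

26.01 ppm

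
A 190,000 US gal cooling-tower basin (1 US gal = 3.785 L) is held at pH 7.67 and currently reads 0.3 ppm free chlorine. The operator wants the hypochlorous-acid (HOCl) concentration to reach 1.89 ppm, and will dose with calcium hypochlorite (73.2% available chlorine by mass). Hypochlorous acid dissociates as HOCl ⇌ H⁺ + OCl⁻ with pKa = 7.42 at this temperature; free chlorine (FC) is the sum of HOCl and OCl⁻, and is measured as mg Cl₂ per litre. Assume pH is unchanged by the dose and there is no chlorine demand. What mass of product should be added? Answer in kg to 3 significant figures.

Volume: 190,000 US gal × 3.785 L/gal = 719,150 L.
[OCl⁻]/[HOCl] = 10^(pH − pKa) = 10^(7.67 − 7.42) = 1.778; fraction as HOCl = 1/(1 + 1.778) = 0.3599.
Free chlorine required for 1.89 ppm HOCl: 1.89 / 0.3599 = 5.251 ppm.
FC to add: 5.251 − 0.3 = 4.951 mg/L as Cl₂.
Cl₂ equivalent: 4.951 mg/L × 719,150 L = 3560 g.
Product at 73.2% available Cl: 3560 / 0.732 = 4864 g.

4.86 kg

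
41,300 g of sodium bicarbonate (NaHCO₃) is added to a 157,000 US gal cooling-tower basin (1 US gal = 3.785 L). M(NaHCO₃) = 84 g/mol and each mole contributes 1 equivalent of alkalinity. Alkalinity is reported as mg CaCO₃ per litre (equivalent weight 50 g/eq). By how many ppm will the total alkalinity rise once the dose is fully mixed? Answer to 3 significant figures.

41.4 ppm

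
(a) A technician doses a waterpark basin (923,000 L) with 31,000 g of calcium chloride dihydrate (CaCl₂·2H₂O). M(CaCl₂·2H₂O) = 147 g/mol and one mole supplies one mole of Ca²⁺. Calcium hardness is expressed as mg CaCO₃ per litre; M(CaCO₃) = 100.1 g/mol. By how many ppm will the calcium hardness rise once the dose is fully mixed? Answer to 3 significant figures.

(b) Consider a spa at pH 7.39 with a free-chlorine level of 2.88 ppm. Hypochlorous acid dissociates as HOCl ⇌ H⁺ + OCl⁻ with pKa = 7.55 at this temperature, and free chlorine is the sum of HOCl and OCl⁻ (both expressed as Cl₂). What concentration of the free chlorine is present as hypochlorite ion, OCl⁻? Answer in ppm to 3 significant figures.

(a) 22.9 ppm; (b) 1.18 ppm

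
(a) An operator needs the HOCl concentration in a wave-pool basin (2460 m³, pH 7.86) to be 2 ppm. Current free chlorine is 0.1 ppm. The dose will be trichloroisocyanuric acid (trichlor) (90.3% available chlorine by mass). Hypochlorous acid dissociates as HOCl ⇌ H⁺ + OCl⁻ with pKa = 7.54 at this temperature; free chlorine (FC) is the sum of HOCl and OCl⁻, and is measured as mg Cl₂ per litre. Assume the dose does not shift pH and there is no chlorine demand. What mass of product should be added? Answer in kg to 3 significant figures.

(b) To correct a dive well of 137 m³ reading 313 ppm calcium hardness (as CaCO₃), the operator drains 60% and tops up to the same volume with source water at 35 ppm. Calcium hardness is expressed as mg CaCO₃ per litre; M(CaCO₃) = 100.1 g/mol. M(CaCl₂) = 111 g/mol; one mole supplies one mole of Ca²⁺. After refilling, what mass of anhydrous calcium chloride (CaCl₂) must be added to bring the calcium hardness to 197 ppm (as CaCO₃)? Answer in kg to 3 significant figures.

(a) Volume: 2460 m³ = 2,460,000 L.
(a) [OCl⁻]/[HOCl] = 10^(pH − pKa) = 10^(7.86 − 7.54) = 2.089; fraction as HOCl = 1/(1 + 2.089) = 0.3237.
(a) Free chlorine required for 2 ppm HOCl: 2 / 0.3237 = 6.179 ppm.
(a) FC to add: 6.179 − 0.1 = 6.079 mg/L as Cl₂.
(a) Cl₂ equivalent: 6.079 mg/L × 2,460,000 L = 14,950 g.
(a) Product at 90.3% available Cl: 14,950 / 0.903 = 16,560 g.

(b) Volume: 137 m³ = 137,000 L.
(b) After draining 60% and refilling: 313 × 0.40 + 35 × 0.60 = 146.2 ppm.
(b) Deficit to target: 197 − 146.2 = 50.8 mg/L.
(b) As CaCO₃: 50.8 mg/L × 137,000 L = 6960 g; ÷ 100.1 = 69.53 mol Ca²⁺.
(b) Mass: 69.53 × 111 = 7717 g.

(a) 16.6 kg; (b) 7.72 kg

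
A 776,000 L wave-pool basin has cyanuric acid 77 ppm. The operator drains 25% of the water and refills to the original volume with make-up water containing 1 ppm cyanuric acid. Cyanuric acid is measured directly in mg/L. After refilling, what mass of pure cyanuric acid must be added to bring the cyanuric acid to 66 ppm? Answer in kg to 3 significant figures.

6.21 kg

After draining 25% and refilling: 77 × 0.75 + 1 × 0.25 = 58 ppm.
Deficit to target: 66 − 58 = 8 mg/L.
Mass: 8 mg/L × 776,000 L = 6208 g cyanuric acid.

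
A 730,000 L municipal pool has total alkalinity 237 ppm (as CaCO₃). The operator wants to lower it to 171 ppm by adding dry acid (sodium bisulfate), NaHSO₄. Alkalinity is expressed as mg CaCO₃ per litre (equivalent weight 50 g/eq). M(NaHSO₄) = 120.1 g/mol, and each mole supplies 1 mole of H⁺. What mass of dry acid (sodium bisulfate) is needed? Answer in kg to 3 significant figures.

116 kg

Alkalinity to neutralize: (237 − 171) = 66 mg/L as CaCO₃ × 730,000 L = 48,180 g as CaCO₃.
Equivalents of H⁺ required: 48,180 ÷ 50 g/eq = 963.6 eq = 963.6 mol NaHSO₄.
Mass of NaHSO₄: 963.6 × 120.1 = 115,700 g.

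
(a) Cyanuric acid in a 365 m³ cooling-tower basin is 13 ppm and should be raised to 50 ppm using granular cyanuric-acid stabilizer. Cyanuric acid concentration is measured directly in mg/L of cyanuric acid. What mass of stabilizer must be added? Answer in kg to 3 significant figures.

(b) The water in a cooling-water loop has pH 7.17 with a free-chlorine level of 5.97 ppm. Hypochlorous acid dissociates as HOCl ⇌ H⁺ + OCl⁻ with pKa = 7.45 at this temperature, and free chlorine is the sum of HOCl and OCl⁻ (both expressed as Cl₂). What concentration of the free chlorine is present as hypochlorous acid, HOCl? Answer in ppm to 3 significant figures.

(a) 13.5 kg; (b) 3.92 ppm

(a) Volume: 365 m³ = 365,000 L.
(a) CYA to add: (50 − 13) = 37 mg/L × 365,000 L = 13,500 g cyanuric acid.

(b) [OCl⁻]/[HOCl] = 10^(pH − pKa) = 10^(7.17 − 7.45) = 10^-0.28 = 0.5248.
(b) Fraction as HOCl = 1 / (1 + 0.5248) = 0.6558.
(b) HOCl = 0.6558 × 5.97 ppm = 3.915 ppm.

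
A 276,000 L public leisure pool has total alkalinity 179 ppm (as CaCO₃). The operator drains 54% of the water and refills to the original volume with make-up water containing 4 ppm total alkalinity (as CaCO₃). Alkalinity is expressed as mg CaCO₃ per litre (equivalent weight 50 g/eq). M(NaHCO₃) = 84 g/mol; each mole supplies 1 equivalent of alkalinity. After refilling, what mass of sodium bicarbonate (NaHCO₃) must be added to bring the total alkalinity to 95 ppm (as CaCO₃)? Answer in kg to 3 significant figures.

4.87 kg

After draining 54% and refilling: 179 × 0.46 + 4 × 0.54 = 84.5 ppm.
Deficit to target: 95 − 84.5 = 10.5 mg/L.
As CaCO₃: 10.5 mg/L × 276,000 L = 2898 g; ÷ 50 g/eq ÷ 1 = 57.96 mol NaHCO₃.
Mass: 57.96 × 84 = 4869 g.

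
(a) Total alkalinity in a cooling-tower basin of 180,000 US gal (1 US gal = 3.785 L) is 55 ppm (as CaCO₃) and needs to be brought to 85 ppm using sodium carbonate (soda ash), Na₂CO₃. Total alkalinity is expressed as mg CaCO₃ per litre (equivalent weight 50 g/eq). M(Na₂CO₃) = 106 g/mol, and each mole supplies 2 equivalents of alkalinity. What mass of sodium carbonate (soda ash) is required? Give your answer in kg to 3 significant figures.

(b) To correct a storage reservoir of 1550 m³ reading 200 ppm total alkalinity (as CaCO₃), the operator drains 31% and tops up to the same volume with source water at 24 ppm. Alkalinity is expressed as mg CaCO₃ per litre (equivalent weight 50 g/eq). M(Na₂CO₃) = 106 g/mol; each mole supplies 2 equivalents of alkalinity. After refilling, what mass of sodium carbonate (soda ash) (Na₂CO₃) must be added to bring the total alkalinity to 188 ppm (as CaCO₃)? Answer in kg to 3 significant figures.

(a) 21.7 kg; (b) 69.9 kg

(a) Volume: 180,000 US gal × 3.785 L/gal = 681,300 L.
(a) Alkalinity to add: (85 − 55) = 30 mg/L as CaCO₃ × 681,300 L = 20,440 g as CaCO₃.
(a) Equivalents: 20,440 g ÷ 50 g/eq = 408.8 eq.
(a) Each mole of Na₂CO₃ supplies 2 eq, so 408.8 / 2 = 204.4 mol.
(a) Mass: 204.4 mol × 106 g/mol = 21,670 g.

(b) Volume: 1550 m³ = 1,550,000 L.
(b) After draining 31% and refilling: 200 × 0.69 + 24 × 0.31 = 145.44 ppm.
(b) Deficit to target: 188 − 145.44 = 42.56 mg/L.
(b) As CaCO₃: 42.56 mg/L × 1,550,000 L = 65,970 g; ÷ 50 g/eq ÷ 2 = 659.7 mol Na₂CO₃.
(b) Mass: 659.7 × 106 = 69,930 g.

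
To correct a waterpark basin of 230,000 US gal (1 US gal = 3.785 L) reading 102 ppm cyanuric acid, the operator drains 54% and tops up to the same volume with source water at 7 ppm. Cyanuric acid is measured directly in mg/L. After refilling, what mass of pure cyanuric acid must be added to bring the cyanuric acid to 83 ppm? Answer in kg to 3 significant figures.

28.1 kg

Volume: 230,000 US gal × 3.785 L/gal = 870,550 L.
After draining 54% and refilling: 102 × 0.46 + 7 × 0.54 = 50.7 ppm.
Deficit to target: 83 − 50.7 = 32.3 mg/L.
Mass: 32.3 mg/L × 870,550 L = 28,120 g cyanuric acid.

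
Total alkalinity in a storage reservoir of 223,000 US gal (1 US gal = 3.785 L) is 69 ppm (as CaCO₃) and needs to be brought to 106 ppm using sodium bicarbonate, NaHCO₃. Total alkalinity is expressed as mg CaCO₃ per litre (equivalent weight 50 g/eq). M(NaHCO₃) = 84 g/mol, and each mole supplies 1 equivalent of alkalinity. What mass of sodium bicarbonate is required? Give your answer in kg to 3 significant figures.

Volume: 223,000 US gal × 3.785 L/gal = 844,055 L.
Alkalinity to add: (106 − 69) = 37 mg/L as CaCO₃ × 844,055 L = 31,230 g as CaCO₃.
Equivalents: 31,230 g ÷ 50 g/eq = 624.6 eq.
NaHCO₃ supplies 1 eq per mole → 624.6 mol.
Mass: 624.6 mol × 84 g/mol = 52,470 g.

52.5 kg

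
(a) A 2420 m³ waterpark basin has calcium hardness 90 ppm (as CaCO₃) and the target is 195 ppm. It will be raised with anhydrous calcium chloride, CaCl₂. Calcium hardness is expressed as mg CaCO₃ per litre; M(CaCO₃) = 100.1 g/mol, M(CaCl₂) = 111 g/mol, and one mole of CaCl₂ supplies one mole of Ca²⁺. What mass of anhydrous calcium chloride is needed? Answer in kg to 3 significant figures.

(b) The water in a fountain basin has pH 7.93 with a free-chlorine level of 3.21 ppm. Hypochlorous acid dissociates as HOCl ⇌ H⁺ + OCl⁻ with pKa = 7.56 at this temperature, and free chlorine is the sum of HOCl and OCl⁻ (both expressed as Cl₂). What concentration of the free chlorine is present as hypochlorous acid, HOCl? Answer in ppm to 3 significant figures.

(a) Volume: 2420 m³ = 2,420,000 L.
(a) Hardness to add: (195 − 90) = 105 mg/L as CaCO₃ × 2,420,000 L = 254,100 g as CaCO₃.
(a) Moles of Ca²⁺ (1 mol Ca²⁺ ≡ 1 mol CaCO₃): 254,100 / 100.1 g/mol = 2538 mol.
(a) Mass of CaCl₂: 2538 × 111 = 281,800 g.

(b) [OCl⁻]/[HOCl] = 10^(pH − pKa) = 10^(7.93 − 7.56) = 10^0.37 = 2.344.
(b) Fraction as HOCl = 1 / (1 + 2.344) = 0.299.
(b) HOCl = 0.299 × 3.21 ppm = 0.9599 ppm.

(a) 282 kg; (b) 0.960 ppm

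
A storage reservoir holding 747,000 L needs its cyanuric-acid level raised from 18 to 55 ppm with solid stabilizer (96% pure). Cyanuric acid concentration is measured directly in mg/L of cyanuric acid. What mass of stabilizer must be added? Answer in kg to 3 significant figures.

CYA to add: (55 − 18) = 37 mg/L × 747,000 L = 27,640 g cyanuric acid.
At 96% purity: 27,640 / 0.96 = 28,790 g product.

28.8 kg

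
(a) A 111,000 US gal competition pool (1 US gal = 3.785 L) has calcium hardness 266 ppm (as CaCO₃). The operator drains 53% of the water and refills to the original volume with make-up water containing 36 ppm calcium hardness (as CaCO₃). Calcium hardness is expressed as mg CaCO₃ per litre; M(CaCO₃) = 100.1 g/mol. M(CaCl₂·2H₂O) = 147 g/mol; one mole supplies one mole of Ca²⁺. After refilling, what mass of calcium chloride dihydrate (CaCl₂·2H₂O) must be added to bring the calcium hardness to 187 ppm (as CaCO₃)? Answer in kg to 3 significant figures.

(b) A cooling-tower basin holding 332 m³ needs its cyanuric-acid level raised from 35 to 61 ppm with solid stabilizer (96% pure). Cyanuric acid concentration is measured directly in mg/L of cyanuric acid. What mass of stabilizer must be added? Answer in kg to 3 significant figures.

(a) 26.5 kg; (b) 8.99 kg

(a) Volume: 111,000 US gal × 3.785 L/gal = 420,135 L.
(a) After draining 53% and refilling: 266 × 0.47 + 36 × 0.53 = 144.1 ppm.
(a) Deficit to target: 187 − 144.1 = 42.9 mg/L.
(a) As CaCO₃: 42.9 mg/L × 420,135 L = 18,020 g; ÷ 100.1 = 180.1 mol Ca²⁺.
(a) Mass: 180.1 × 147 = 26,470 g.

(b) Volume: 332 m³ = 332,000 L.
(b) CYA to add: (61 − 35) = 26 mg/L × 332,000 L = 8632 g cyanuric acid.
(b) At 96% purity: 8632 / 0.96 = 8992 g product.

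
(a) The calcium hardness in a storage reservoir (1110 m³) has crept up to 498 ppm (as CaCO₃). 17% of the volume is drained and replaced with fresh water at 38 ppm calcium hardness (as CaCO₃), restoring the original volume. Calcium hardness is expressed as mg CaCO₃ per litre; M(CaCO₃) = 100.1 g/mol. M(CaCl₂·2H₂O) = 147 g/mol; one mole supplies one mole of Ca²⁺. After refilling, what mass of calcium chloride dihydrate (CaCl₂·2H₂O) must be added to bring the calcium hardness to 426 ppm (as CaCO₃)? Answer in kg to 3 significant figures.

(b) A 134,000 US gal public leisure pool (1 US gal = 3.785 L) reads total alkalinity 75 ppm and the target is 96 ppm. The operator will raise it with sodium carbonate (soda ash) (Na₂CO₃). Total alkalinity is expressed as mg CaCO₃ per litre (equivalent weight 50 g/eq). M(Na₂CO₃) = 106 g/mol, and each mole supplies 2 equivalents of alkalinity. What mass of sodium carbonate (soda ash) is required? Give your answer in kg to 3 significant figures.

(a) Volume: 1110 m³ = 1,110,000 L.
(a) After draining 17% and refilling: 498 × 0.83 + 38 × 0.17 = 419.8 ppm.
(a) Deficit to target: 426 − 419.8 = 6.2 mg/L.
(a) As CaCO₃: 6.2 mg/L × 1,110,000 L = 6882 g; ÷ 100.1 = 68.75 mol Ca²⁺.
(a) Mass: 68.75 × 147 = 10,110 g.

(b) Volume: 134,000 US gal × 3.785 L/gal = 507,190 L.
(b) Alkalinity to add: (96 − 75) = 21 mg/L as CaCO₃ × 507,190 L = 10,650 g as CaCO₃.
(b) Equivalents: 10,650 g ÷ 50 g/eq = 213 eq.
(b) Each mole of Na₂CO₃ supplies 2 eq, so 213 / 2 = 106.5 mol.
(b) Mass: 106.5 mol × 106 g/mol = 11,290 g.

(a) 10.1 kg; (b) 11.3 kg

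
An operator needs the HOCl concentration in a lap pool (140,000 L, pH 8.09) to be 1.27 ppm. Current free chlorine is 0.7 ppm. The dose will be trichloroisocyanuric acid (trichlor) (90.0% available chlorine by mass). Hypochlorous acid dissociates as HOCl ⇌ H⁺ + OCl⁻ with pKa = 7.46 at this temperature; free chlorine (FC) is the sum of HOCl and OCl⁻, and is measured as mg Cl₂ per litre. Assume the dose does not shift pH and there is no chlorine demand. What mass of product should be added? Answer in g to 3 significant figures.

931 g

[OCl⁻]/[HOCl] = 10^(pH − pKa) = 10^(8.09 − 7.46) = 4.266; fraction as HOCl = 1/(1 + 4.266) = 0.1899.
Free chlorine required for 1.27 ppm HOCl: 1.27 / 0.1899 = 6.688 ppm.
FC to add: 6.688 − 0.7 = 5.988 mg/L as Cl₂.
Cl₂ equivalent: 5.988 mg/L × 140,000 L = 838.3 g.
Product at 90.0% available Cl: 838.3 / 0.9 = 931.4 g.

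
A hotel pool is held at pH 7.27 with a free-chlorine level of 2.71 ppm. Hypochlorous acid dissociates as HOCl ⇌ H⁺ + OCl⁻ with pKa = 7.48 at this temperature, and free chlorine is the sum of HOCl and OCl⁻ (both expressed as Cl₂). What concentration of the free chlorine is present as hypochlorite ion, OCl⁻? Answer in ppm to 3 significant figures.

[OCl⁻]/[HOCl] = 10^(pH − pKa) = 10^(7.27 − 7.48) = 10^-0.21 = 0.6166.
Fraction as HOCl = 1 / (1 + 0.6166) = 0.6186.
OCl⁻ = (1 − 0.6186) × 2.71 ppm = 1.034 ppm.

1.03 ppm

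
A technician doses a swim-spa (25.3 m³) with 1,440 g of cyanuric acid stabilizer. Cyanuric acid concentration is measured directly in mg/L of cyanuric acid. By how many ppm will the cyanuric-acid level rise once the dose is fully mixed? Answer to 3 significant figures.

Volume: 25.3 m³ = 25,300 L.
Rise: 1,440 g / 25,300 L × 1000 = 56.92 mg/L.

56.9 ppm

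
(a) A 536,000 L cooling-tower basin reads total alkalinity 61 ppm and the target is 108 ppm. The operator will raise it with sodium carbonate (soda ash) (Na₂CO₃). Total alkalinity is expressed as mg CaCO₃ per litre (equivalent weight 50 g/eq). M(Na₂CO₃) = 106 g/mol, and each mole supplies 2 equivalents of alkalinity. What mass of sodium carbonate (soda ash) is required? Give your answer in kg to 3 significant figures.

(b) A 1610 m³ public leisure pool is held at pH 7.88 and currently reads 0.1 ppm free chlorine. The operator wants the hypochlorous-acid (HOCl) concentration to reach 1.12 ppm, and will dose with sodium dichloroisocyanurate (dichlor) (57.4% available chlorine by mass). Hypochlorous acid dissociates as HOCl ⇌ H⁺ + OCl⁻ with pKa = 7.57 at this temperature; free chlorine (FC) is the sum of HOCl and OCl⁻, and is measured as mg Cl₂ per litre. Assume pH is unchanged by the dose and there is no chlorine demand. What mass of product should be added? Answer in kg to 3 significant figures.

(a) Alkalinity to add: (108 − 61) = 47 mg/L as CaCO₃ × 536,000 L = 25,190 g as CaCO₃.
(a) Equivalents: 25,190 g ÷ 50 g/eq = 503.8 eq.
(a) Each mole of Na₂CO₃ supplies 2 eq, so 503.8 / 2 = 251.9 mol.
(a) Mass: 251.9 mol × 106 g/mol = 26,700 g.

(b) Volume: 1610 m³ = 1,610,000 L.
(b) [OCl⁻]/[HOCl] = 10^(pH − pKa) = 10^(7.88 − 7.57) = 2.042; fraction as HOCl = 1/(1 + 2.042) = 0.3288.
(b) Free chlorine required for 1.12 ppm HOCl: 1.12 / 0.3288 = 3.407 ppm.
(b) FC to add: 3.407 − 0.1 = 3.307 mg/L as Cl₂.
(b) Cl₂ equivalent: 3.307 mg/L × 1,610,000 L = 5324 g.
(b) Product at 57.4% available Cl: 5324 / 0.574 = 9275 g.

(a) 26.7 kg; (b) 9.28 kg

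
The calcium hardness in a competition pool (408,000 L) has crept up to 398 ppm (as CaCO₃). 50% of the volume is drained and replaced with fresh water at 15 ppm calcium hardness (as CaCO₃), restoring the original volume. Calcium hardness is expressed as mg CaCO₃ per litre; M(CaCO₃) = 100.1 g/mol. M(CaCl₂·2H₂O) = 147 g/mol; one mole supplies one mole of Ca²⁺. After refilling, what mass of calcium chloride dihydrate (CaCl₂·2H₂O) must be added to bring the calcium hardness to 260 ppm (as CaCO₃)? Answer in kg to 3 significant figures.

After draining 50% and refilling: 398 × 0.50 + 15 × 0.50 = 206.5 ppm.
Deficit to target: 260 − 206.5 = 53.5 mg/L.
As CaCO₃: 53.5 mg/L × 408,000 L = 21,830 g; ÷ 100.1 = 218.1 mol Ca²⁺.
Mass: 218.1 × 147 = 32,060 g.

32.1 kg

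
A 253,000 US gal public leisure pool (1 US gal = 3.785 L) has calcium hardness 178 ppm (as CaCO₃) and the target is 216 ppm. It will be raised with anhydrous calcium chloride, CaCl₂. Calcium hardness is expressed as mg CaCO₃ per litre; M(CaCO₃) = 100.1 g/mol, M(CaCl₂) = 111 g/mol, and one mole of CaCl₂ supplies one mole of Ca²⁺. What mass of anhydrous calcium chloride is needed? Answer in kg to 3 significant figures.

40.4 kg

Volume: 253,000 US gal × 3.785 L/gal = 957,605 L.
Hardness to add: (216 − 178) = 38 mg/L as CaCO₃ × 957,605 L = 36,390 g as CaCO₃.
Moles of Ca²⁺ (1 mol Ca²⁺ ≡ 1 mol CaCO₃): 36,390 / 100.1 g/mol = 363.5 mol.
Mass of CaCl₂: 363.5 × 111 = 40,350 g.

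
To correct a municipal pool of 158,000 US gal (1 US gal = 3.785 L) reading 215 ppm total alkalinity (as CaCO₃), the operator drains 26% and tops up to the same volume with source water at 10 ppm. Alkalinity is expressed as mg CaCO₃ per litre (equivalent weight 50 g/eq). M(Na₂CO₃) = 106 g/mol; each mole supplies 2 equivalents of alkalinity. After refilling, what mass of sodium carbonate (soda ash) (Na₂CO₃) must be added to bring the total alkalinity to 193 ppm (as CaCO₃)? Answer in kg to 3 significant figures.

19.8 kg

Volume: 158,000 US gal × 3.785 L/gal = 598,030 L.
After draining 26% and refilling: 215 × 0.74 + 10 × 0.26 = 161.7 ppm.
Deficit to target: 193 − 161.7 = 31.3 mg/L.
As CaCO₃: 31.3 mg/L × 598,030 L = 18,720 g; ÷ 50 g/eq ÷ 2 = 187.2 mol Na₂CO₃.
Mass: 187.2 × 106 = 19,840 g.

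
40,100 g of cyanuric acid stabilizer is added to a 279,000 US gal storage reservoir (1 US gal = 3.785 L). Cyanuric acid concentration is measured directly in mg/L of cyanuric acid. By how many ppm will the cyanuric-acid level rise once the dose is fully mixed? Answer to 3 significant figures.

38.0 ppm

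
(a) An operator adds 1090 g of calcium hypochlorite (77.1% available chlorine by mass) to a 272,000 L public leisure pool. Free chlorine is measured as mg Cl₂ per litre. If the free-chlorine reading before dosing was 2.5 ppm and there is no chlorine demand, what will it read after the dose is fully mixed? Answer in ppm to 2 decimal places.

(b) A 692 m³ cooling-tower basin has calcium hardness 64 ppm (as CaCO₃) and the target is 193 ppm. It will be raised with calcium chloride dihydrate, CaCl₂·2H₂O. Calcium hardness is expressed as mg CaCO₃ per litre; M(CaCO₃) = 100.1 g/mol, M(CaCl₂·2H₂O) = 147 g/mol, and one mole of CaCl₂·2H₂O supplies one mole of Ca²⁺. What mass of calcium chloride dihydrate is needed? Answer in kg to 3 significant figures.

(a) 5.59 ppm; (b) 131 kg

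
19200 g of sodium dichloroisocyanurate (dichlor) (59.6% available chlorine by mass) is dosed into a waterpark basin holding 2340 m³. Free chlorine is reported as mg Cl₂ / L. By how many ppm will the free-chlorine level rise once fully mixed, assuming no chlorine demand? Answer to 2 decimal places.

4.89 ppm

Volume: 2340 m³ = 2,340,000 L.
Available chlorine delivered: 19,200 g × 0.596 = 11,440 g as Cl₂.
Concentration rise: 11,440 g / 2,340,000 L = 4.89 mg/L = 4.89 ppm.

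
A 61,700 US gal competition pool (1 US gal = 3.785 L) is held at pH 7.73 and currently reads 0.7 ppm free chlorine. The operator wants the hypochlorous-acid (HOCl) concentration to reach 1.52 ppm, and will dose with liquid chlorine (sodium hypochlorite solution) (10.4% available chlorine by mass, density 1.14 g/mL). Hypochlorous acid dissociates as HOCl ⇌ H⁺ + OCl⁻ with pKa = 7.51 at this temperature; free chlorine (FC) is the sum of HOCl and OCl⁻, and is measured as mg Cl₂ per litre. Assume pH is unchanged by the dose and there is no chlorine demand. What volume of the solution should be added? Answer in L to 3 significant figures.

6.58 L

Volume: 61,700 US gal × 3.785 L/gal = 233,534 L.
[OCl⁻]/[HOCl] = 10^(pH − pKa) = 10^(7.73 − 7.51) = 1.66; fraction as HOCl = 1/(1 + 1.66) = 0.376.
Free chlorine required for 1.52 ppm HOCl: 1.52 / 0.376 = 4.043 ppm.
FC to add: 4.043 − 0.7 = 3.343 mg/L as Cl₂.
Cl₂ equivalent: 3.343 mg/L × 233,534 L = 780.6 g.
Product at 10.4% available Cl: 780.6 / 0.104 = 7506 g.
Volume: 7506 g ÷ 1.14 g/mL = 6584 mL.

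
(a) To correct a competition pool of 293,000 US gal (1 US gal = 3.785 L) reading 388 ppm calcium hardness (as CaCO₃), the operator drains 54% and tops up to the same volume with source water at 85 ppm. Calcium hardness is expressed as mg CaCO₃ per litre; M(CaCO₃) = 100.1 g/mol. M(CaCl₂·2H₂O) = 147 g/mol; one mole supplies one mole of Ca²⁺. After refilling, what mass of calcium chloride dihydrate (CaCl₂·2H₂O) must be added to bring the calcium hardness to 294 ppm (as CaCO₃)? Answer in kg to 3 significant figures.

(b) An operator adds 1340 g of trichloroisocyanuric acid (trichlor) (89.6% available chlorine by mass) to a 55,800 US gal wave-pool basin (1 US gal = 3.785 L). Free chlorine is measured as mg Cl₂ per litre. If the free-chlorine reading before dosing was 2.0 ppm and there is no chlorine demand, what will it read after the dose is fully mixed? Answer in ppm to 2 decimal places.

(a) Volume: 293,000 US gal × 3.785 L/gal = 1,109,005 L.
(a) After draining 54% and refilling: 388 × 0.46 + 85 × 0.54 = 224.38 ppm.
(a) Deficit to target: 294 − 224.38 = 69.62 mg/L.
(a) As CaCO₃: 69.62 mg/L × 1,109,005 L = 77,210 g; ÷ 100.1 = 771.3 mol Ca²⁺.
(a) Mass: 771.3 × 147 = 113,400 g.

(b) Volume: 55,800 US gal × 3.785 L/gal = 211,203 L.
(b) Available chlorine delivered: 1340 g × 0.896 = 1201 g as Cl₂.
(b) Concentration rise: 1201 g / 211,203 L = 5.685 mg/L = 5.68 ppm.
(b) Final FC: 2.0 + 5.68 = 7.68 ppm.

(a) 113 kg; (b) 7.68 ppm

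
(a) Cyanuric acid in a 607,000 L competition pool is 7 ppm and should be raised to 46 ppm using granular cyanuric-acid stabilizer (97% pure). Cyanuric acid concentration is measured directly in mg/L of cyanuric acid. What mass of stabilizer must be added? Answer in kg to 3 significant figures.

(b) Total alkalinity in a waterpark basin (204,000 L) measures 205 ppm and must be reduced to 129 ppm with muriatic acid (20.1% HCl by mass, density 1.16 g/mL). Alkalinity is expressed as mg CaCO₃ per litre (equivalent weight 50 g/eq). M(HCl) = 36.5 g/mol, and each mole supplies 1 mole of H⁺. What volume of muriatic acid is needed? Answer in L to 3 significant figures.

(a) 24.4 kg; (b) 48.5 L

(a) CYA to add: (46 − 7) = 39 mg/L × 607,000 L = 23,670 g cyanuric acid.
(a) At 97% purity: 23,670 / 0.97 = 24,410 g product.

(b) Alkalinity to neutralize: (205 − 129) = 76 mg/L as CaCO₃ × 204,000 L = 15,500 g as CaCO₃.
(b) Equivalents of H⁺ required: 15,500 ÷ 50 g/eq = 310.1 eq = 310.1 mol HCl.
(b) Mass of HCl: 310.1 × 36.5 = 11,320 g.
(b) Mass of 20.1% solution: 11,320 / 0.201 = 56,310 g.
(b) Volume: 56,310 g ÷ 1.16 g/mL = 48,540 mL.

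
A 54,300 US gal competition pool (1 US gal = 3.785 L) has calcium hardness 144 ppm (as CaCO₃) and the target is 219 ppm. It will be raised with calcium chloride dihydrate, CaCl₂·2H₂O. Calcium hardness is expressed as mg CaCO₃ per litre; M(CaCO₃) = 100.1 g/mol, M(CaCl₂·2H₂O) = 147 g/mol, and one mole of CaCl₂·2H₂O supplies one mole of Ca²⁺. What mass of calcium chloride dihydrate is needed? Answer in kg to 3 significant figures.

22.6 kg

Volume: 54,300 US gal × 3.785 L/gal = 205,526 L.
Hardness to add: (219 − 144) = 75 mg/L as CaCO₃ × 205,526 L = 15,410 g as CaCO₃.
Moles of Ca²⁺ (1 mol Ca²⁺ ≡ 1 mol CaCO₃): 15,410 / 100.1 g/mol = 154 mol.
Mass of CaCl₂·2H₂O: 154 × 147 = 22,640 g.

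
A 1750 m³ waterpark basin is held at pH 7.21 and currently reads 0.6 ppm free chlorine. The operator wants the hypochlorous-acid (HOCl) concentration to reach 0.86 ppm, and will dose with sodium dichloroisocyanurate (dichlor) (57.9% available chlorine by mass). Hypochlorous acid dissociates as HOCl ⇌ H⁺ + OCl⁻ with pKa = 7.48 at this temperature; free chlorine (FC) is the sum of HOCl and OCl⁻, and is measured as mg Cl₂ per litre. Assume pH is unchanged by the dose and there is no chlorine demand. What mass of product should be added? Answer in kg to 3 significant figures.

Volume: 1750 m³ = 1,750,000 L.
[OCl⁻]/[HOCl] = 10^(pH − pKa) = 10^(7.21 − 7.48) = 0.537; fraction as HOCl = 1/(1 + 0.537) = 0.6506.
Free chlorine required for 0.86 ppm HOCl: 0.86 / 0.6506 = 1.322 ppm.
FC to add: 1.322 − 0.6 = 0.7218 mg/L as Cl₂.
Cl₂ equivalent: 0.7218 mg/L × 1,750,000 L = 1263 g.
Product at 57.9% available Cl: 1263 / 0.579 = 2182 g.

2.18 kg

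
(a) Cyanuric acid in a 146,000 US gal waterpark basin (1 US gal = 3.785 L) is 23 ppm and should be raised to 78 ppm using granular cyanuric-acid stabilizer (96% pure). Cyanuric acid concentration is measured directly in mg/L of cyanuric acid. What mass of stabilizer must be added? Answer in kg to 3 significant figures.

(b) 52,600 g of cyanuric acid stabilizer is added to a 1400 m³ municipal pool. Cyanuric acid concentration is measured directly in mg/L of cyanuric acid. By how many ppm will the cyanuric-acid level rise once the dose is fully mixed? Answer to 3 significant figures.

(a) 31.7 kg; (b) 37.6 ppm

(a) Volume: 146,000 US gal × 3.785 L/gal = 552,610 L.
(a) CYA to add: (78 − 23) = 55 mg/L × 552,610 L = 30,390 g cyanuric acid.
(a) At 96% purity: 30,390 / 0.96 = 31,660 g product.

(b) Volume: 1400 m³ = 1,400,000 L.
(b) Rise: 52,600 g / 1,400,000 L × 1000 = 37.57 mg/L.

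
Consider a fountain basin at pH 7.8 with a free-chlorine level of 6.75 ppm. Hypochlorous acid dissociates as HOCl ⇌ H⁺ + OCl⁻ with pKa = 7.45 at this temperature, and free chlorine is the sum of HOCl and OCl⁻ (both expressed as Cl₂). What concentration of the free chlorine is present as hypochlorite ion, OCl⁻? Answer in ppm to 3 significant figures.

4.67 ppm

[OCl⁻]/[HOCl] = 10^(pH − pKa) = 10^(7.8 − 7.45) = 10^0.35 = 2.239.
Fraction as HOCl = 1 / (1 + 2.239) = 0.3088.
OCl⁻ = (1 − 0.3088) × 6.75 ppm = 4.666 ppm.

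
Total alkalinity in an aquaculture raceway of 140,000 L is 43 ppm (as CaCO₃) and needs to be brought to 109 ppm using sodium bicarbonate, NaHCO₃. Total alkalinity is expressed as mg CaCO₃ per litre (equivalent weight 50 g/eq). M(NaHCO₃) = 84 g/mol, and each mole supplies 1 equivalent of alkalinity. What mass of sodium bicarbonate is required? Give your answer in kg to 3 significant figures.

15.5 kg

Alkalinity to add: (109 − 43) = 66 mg/L as CaCO₃ × 140,000 L = 9240 g as CaCO₃.
Equivalents: 9240 g ÷ 50 g/eq = 184.8 eq.
NaHCO₃ supplies 1 eq per mole → 184.8 mol.
Mass: 184.8 mol × 84 g/mol = 15,520 g.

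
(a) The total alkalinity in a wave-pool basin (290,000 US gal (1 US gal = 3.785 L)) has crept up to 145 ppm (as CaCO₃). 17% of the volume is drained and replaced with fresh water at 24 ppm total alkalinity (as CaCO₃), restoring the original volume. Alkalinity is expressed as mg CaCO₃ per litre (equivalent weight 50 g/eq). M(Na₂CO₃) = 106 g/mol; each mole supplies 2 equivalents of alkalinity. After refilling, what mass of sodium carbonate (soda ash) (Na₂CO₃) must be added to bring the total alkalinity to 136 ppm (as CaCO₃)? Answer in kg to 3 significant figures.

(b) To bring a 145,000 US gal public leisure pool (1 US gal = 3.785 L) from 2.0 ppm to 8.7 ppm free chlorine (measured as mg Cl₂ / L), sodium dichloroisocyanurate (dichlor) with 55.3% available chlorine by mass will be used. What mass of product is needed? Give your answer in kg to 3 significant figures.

(a) 13.5 kg; (b) 6.65 kg

(a) Volume: 290,000 US gal × 3.785 L/gal = 1,097,650 L.
(a) After draining 17% and refilling: 145 × 0.83 + 24 × 0.17 = 124.43 ppm.
(a) Deficit to target: 136 − 124.43 = 11.57 mg/L.
(a) As CaCO₃: 11.57 mg/L × 1,097,650 L = 12,700 g; ÷ 50 g/eq ÷ 2 = 127 mol Na₂CO₃.
(a) Mass: 127 × 106 = 13,460 g.

(b) Volume: 145,000 US gal × 3.785 L/gal = 548,825 L.
(b) Chlorine deficit: 8.7 − 2.0 = 6.7 ppm = 6.7 mg/L as Cl₂.
(b) Cl₂ equivalent needed: 6.7 mg/L × 548,825 L = 3,677,000 mg = 3677 g.
(b) Product at 55.3% available chlorine: 3677 / 0.553 = 6649 g.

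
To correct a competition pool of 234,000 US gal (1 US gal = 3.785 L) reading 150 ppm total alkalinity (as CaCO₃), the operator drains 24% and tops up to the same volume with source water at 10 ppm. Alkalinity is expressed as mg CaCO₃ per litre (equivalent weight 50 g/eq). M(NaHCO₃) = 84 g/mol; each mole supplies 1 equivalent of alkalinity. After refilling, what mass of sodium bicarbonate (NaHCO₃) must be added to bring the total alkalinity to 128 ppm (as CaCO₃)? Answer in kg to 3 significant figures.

17.3 kg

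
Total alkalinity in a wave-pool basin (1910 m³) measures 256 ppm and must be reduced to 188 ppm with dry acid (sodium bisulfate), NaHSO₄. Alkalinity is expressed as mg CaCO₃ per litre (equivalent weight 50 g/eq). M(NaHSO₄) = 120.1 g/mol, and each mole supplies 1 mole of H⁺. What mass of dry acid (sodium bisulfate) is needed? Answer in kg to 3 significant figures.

312 kg

Volume: 1910 m³ = 1,910,000 L.
Alkalinity to neutralize: (256 − 188) = 68 mg/L as CaCO₃ × 1,910,000 L = 129,900 g as CaCO₃.
Equivalents of H⁺ required: 129,900 ÷ 50 g/eq = 2598 eq = 2598 mol NaHSO₄.
Mass of NaHSO₄: 2598 × 120.1 = 312,000 g.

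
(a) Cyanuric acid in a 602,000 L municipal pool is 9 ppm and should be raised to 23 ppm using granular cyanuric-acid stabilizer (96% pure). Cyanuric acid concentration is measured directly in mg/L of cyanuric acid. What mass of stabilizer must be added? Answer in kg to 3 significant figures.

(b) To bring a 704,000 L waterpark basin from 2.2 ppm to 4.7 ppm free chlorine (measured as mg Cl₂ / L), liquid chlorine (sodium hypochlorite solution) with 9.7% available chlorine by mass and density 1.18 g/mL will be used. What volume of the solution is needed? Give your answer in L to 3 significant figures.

(a) CYA to add: (23 − 9) = 14 mg/L × 602,000 L = 8428 g cyanuric acid.
(a) At 96% purity: 8428 / 0.96 = 8779 g product.

(b) Chlorine deficit: 4.7 − 2.2 = 2.5 ppm = 2.5 mg/L as Cl₂.
(b) Cl₂ equivalent needed: 2.5 mg/L × 704,000 L = 1,760,000 mg = 1760 g.
(b) Product at 9.7% available chlorine: 1760 / 0.097 = 18,140 g.
(b) Volume at density 1.18 g/mL: 18,140 g ÷ 1.18 g/mL = 15,380 mL.

(a) 8.78 kg; (b) 15.4 L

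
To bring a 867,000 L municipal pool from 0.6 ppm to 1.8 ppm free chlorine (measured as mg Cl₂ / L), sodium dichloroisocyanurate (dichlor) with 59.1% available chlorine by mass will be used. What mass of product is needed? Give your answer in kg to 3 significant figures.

1.76 kg

Chlorine deficit: 1.8 − 0.6 = 1.2 ppm = 1.2 mg/L as Cl₂.
Cl₂ equivalent needed: 1.2 mg/L × 867,000 L = 1,040,000 mg = 1040 g.
Product at 59.1% available chlorine: 1040 / 0.591 = 1760 g.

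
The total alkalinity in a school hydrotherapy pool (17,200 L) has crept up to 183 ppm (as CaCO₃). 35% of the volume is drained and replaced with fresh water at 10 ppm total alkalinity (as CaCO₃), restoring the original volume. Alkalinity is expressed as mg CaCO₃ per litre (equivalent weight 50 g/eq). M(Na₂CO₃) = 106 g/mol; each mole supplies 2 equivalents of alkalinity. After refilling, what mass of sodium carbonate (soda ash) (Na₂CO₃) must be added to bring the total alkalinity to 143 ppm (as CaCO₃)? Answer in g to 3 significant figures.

375 g

After draining 35% and refilling: 183 × 0.65 + 10 × 0.35 = 122.45 ppm.
Deficit to target: 143 − 122.45 = 20.55 mg/L.
As CaCO₃: 20.55 mg/L × 17,200 L = 353.5 g; ÷ 50 g/eq ÷ 2 = 3.535 mol Na₂CO₃.
Mass: 3.535 × 106 = 374.7 g.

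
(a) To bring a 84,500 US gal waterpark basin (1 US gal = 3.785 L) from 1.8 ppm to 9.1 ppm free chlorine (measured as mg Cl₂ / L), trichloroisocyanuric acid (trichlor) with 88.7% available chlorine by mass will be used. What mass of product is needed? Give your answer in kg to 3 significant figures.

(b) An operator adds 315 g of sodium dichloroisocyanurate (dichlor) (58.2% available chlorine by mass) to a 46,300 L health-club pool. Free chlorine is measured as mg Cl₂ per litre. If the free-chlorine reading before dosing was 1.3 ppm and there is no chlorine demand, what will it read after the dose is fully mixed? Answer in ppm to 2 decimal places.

(a) Volume: 84,500 US gal × 3.785 L/gal = 319,832 L.
(a) Chlorine deficit: 9.1 − 1.8 = 7.3 ppm = 7.3 mg/L as Cl₂.
(a) Cl₂ equivalent needed: 7.3 mg/L × 319,832 L = 2,335,000 mg = 2335 g.
(a) Product at 88.7% available chlorine: 2335 / 0.887 = 2632 g.

(b) Available chlorine delivered: 315 g × 0.582 = 183.3 g as Cl₂.
(b) Concentration rise: 183.3 g / 46,300 L = 3.96 mg/L = 3.96 ppm.
(b) Final FC: 1.3 + 3.96 = 5.26 ppm.

(a) 2.63 kg; (b) 5.26 ppm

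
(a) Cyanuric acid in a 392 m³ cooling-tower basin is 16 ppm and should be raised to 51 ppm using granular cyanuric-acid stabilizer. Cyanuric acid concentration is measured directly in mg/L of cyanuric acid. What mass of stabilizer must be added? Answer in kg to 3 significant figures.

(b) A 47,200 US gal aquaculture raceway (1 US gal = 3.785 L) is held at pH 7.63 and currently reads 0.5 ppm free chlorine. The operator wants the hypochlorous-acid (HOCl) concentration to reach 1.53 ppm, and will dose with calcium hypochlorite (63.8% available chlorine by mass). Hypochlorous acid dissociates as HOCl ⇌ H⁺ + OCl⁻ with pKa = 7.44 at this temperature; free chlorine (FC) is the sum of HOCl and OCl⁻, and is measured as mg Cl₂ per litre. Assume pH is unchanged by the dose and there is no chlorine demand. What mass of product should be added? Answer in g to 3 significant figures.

(a) Volume: 392 m³ = 392,000 L.
(a) CYA to add: (51 − 16) = 35 mg/L × 392,000 L = 13,720 g cyanuric acid.

(b) Volume: 47,200 US gal × 3.785 L/gal = 178,652 L.
(b) [OCl⁻]/[HOCl] = 10^(pH − pKa) = 10^(7.63 − 7.44) = 1.549; fraction as HOCl = 1/(1 + 1.549) = 0.3923.
(b) Free chlorine required for 1.53 ppm HOCl: 1.53 / 0.3923 = 3.9 ppm.
(b) FC to add: 3.9 − 0.5 = 3.4 mg/L as Cl₂.
(b) Cl₂ equivalent: 3.4 mg/L × 178,652 L = 607.4 g.
(b) Product at 63.8% available Cl: 607.4 / 0.638 = 952 g.

(a) 13.7 kg; (b) 952 g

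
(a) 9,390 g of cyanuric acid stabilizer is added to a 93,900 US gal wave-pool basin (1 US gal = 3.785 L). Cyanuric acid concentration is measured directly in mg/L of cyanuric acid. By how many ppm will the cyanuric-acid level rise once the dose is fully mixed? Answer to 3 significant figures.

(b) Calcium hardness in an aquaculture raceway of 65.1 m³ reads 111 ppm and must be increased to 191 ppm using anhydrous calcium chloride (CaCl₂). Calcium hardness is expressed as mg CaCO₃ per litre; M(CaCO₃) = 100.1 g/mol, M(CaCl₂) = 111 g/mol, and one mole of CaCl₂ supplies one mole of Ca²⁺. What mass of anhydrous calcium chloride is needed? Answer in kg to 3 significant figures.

(a) 26.4 ppm; (b) 5.78 kg

(a) Volume: 93,900 US gal × 3.785 L/gal = 355,412 L.
(a) Rise: 9,390 g / 355,412 L × 1000 = 26.42 mg/L.

(b) Volume: 65.1 m³ = 65,100 L.
(b) Hardness to add: (191 − 111) = 80 mg/L as CaCO₃ × 65,100 L = 5208 g as CaCO₃.
(b) Moles of Ca²⁺ (1 mol Ca²⁺ ≡ 1 mol CaCO₃): 5208 / 100.1 g/mol = 52.03 mol.
(b) Mass of CaCl₂: 52.03 × 111 = 5775 g.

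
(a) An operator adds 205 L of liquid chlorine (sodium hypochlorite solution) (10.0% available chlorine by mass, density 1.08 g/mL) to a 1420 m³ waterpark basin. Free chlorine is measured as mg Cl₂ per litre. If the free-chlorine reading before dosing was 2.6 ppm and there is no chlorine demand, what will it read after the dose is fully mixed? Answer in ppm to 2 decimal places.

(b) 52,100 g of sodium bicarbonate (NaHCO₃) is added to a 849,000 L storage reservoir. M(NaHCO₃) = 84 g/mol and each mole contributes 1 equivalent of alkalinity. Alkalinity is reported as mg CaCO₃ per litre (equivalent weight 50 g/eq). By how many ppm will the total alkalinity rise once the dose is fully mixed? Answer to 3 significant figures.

(a) Volume: 1420 m³ = 1,420,000 L.
(a) Mass of solution: 205 L × 1000 mL/L × 1.08 g/mL = 221,400 g.
(a) Available chlorine delivered: 221,400 g × 0.1 = 22,140 g as Cl₂.
(a) Concentration rise: 22,140 g / 1,420,000 L = 15.59 mg/L = 15.59 ppm.
(a) Final FC: 2.6 + 15.59 = 18.19 ppm.

(b) Moles of NaHCO₃: 52,100 g ÷ 84 g/mol = 620.2 mol → 620.2 eq of alkalinity.
(b) As CaCO₃: 620.2 eq × 50 g/eq = 31,010 g.
(b) Rise: 31,010 g / 849,000 L × 1000 = 36.53 mg/L.

(a) 18.19 ppm; (b) 36.5 ppm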